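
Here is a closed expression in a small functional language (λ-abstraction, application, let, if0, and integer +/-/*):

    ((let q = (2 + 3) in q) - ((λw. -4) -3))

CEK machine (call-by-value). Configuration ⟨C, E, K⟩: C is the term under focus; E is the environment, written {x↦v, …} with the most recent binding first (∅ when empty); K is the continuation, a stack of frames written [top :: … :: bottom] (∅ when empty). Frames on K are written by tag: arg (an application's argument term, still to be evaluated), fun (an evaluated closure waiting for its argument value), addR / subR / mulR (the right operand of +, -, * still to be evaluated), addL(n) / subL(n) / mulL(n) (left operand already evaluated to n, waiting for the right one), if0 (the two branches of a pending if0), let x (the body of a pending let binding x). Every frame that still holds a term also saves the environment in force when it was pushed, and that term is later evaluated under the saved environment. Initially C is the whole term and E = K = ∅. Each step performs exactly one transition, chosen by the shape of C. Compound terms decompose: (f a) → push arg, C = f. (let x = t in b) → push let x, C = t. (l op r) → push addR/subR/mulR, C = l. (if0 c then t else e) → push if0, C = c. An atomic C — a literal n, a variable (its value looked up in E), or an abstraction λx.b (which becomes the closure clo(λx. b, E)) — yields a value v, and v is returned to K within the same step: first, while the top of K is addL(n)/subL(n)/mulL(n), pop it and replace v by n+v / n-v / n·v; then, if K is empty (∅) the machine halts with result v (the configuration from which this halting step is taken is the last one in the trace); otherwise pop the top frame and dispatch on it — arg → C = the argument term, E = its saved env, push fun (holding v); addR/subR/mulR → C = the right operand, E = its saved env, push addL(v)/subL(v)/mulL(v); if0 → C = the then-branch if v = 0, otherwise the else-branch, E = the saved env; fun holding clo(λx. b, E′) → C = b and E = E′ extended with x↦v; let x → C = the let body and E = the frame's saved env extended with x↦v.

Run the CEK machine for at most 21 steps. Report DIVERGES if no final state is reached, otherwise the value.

step 0: ⟨C=((let q = (2 + 3) in q) - ((λw. -4) -3)); E=∅; K=∅⟩
step 1: ⟨C=(let q = (2 + 3) in q); E=∅; K=[subR]⟩
step 2: ⟨C=(2 + 3); E=∅; K=[let q :: subR]⟩
step 3: ⟨C=2; E=∅; K=[addR :: let q :: subR]⟩
step 4: ⟨C=3; E=∅; K=[addL(2) :: let q :: subR]⟩
step 5: ⟨C=q; E={q↦5}; K=[subR]⟩
step 6: ⟨C=((λw. -4) -3); E=∅; K=[subL(5)]⟩
step 7: ⟨C=(λw. -4); E=∅; K=[arg :: subL(5)]⟩
step 8: ⟨C=-3; E=∅; K=[fun :: subL(5)]⟩
step 9: ⟨C=-4; E={w↦-3}; K=[subL(5)]⟩
→ final value 9

Answer: 9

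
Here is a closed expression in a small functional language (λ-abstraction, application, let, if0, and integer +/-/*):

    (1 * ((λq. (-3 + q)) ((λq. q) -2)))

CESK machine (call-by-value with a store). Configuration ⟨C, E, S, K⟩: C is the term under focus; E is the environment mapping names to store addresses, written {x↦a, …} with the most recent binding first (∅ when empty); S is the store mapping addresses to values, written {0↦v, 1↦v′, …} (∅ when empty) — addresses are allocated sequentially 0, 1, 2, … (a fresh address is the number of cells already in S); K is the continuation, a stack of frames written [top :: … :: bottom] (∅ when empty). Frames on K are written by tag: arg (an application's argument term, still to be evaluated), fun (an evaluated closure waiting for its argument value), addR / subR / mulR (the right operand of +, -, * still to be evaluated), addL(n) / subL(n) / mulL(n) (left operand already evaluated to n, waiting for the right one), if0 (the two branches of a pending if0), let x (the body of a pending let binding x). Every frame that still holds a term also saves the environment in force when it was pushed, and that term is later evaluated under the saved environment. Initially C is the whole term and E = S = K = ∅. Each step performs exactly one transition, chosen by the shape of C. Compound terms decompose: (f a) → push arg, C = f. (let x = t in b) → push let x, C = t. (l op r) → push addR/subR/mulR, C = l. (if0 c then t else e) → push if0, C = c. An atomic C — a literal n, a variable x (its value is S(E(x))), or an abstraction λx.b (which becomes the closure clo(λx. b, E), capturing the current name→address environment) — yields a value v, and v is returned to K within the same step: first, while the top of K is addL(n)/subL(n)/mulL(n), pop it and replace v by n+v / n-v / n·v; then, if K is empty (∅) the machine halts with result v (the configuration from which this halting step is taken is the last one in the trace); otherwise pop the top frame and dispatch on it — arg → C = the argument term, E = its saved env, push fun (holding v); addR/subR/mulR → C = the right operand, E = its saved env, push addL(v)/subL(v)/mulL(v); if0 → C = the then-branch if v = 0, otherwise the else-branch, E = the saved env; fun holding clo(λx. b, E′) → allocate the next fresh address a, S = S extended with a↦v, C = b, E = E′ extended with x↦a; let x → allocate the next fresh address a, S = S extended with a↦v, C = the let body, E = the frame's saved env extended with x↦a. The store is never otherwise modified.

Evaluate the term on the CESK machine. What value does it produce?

t=0: <C=(1 * ((λq. (-3 + q)) ((λq. q) -2))), E=∅, S=∅, K=∅>
t=1: <C=1, E=∅, S=∅, K=[mulR]>
t=2: <C=((λq. (-3 + q)) ((λq. q) -2)), E=∅, S=∅, K=[mulL(1)]>
t=3: <C=(λq. (-3 + q)), E=∅, S=∅, K=[arg :: mulL(1)]>
t=4: <C=((λq. q) -2), E=∅, S=∅, K=[fun :: mulL(1)]>
t=5: <C=(λq. q), E=∅, S=∅, K=[arg :: fun :: mulL(1)]>
t=6: <C=-2, E=∅, S=∅, K=[fun :: fun :: mulL(1)]>
t=7: <C=q, E={q↦0}, S={0↦-2}, K=[fun :: mulL(1)]>
t=8: <C=(-3 + q), E={q↦1}, S={0↦-2, 1↦-2}, K=[mulL(1)]>
t=9: <C=-3, E={q↦1}, S={0↦-2, 1↦-2}, K=[addR :: mulL(1)]>
t=10: <C=q, E={q↦1}, S={0↦-2, 1↦-2}, K=[addL(-3) :: mulL(1)]>
→ final value -5

Answer: -5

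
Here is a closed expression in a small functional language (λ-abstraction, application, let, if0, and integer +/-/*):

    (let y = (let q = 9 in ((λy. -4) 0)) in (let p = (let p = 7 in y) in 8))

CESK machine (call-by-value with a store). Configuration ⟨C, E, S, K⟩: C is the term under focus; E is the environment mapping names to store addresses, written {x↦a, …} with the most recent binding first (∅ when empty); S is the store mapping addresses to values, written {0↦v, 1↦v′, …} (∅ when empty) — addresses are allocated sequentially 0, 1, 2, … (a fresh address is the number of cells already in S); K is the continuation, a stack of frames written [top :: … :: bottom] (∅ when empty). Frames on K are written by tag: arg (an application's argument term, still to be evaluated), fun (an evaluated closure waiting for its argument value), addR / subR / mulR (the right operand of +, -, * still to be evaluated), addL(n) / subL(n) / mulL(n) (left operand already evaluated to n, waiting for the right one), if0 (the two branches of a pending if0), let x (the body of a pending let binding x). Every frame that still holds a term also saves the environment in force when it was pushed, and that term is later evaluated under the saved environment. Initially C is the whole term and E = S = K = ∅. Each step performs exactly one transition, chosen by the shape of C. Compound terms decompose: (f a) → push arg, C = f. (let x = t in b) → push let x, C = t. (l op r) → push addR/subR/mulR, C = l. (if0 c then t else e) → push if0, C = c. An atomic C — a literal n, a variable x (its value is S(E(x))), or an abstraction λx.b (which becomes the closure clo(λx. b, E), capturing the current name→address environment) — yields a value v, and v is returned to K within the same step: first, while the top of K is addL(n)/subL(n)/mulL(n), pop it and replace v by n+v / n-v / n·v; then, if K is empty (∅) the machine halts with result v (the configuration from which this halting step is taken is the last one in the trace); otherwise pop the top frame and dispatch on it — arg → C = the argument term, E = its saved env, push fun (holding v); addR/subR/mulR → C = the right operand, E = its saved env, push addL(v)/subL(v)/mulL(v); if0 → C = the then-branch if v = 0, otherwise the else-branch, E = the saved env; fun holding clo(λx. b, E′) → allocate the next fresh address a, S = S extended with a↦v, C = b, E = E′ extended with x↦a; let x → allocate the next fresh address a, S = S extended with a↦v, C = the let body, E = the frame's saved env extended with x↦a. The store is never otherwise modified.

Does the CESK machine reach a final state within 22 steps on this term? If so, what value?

t=0: [C=(let y = (let q = 9 in ((λy. -4) 0)) in (let p = (let p = 7 in y) in 8)) | E=∅ | S=∅ | K=∅]
t=1: [C=(let q = 9 in ((λy. -4) 0)) | E=∅ | S=∅ | K=[let y]]
t=2: [C=9 | E=∅ | S=∅ | K=[let q :: let y]]
t=3: [C=((λy. -4) 0) | E={q↦0} | S={0↦9} | K=[let y]]
t=4: [C=(λy. -4) | E={q↦0} | S={0↦9} | K=[arg :: let y]]
t=5: [C=0 | E={q↦0} | S={0↦9} | K=[fun :: let y]]
t=6: [C=-4 | E={y↦1, q↦0} | S={0↦9, 1↦0} | K=[let y]]
t=7: [C=(let p = (let p = 7 in y) in 8) | E={y↦2} | S={0↦9, 1↦0, 2↦-4} | K=∅]
t=8: [C=(let p = 7 in y) | E={y↦2} | S={0↦9, 1↦0, 2↦-4} | K=[let p]]
t=9: [C=7 | E={y↦2} | S={0↦9, 1↦0, 2↦-4} | K=[let p :: let p]]
t=10: [C=y | E={p↦3, y↦2} | S={0↦9, 1↦0, 2↦-4, 3↦7} | K=[let p]]
t=11: [C=8 | E={p↦4, y↦2} | S={0↦9, 1↦0, 2↦-4, 3↦7, 4↦-4} | K=∅]
→ final value 8

Answer: 8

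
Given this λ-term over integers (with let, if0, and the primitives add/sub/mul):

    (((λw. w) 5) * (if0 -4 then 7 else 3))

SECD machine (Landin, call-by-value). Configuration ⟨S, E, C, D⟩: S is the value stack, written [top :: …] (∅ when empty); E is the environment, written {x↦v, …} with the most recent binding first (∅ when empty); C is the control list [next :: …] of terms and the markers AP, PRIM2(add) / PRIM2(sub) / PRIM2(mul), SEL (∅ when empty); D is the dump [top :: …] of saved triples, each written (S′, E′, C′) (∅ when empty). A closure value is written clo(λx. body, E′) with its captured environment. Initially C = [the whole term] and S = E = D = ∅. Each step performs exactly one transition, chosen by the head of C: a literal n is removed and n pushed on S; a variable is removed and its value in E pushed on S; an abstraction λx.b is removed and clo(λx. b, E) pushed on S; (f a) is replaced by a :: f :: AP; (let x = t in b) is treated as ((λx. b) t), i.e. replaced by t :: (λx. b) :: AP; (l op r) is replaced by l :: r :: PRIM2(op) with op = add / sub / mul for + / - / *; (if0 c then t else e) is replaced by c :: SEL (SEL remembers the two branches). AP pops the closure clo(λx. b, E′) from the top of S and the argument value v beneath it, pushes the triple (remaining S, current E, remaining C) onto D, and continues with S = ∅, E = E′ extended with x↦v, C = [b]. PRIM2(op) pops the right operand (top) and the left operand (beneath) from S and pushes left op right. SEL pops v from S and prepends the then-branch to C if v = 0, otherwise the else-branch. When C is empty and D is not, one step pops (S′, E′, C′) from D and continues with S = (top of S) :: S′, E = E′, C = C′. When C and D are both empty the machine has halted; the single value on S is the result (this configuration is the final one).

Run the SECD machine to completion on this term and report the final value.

[0] [S=∅ | E=∅ | C=[(((λw. w) 5) * (if0 -4 then 7 else 3))] | D=∅]
[1] [S=∅ | E=∅ | C=[((λw. w) 5) :: (if0 -4 then 7 else 3) :: PRIM2(mul)] | D=∅]
[2] [S=∅ | E=∅ | C=[5 :: (λw. w) :: AP :: (if0 -4 then 7 else 3) :: PRIM2(mul)] | D=∅]
[3] [S=[5] | E=∅ | C=[(λw. w) :: AP :: (if0 -4 then 7 else 3) :: PRIM2(mul)] | D=∅]
[4] [S=[clo(λw. w, ∅) :: 5] | E=∅ | C=[AP :: (if0 -4 then 7 else 3) :: PRIM2(mul)] | D=∅]
[5] [S=∅ | E={w↦5} | C=[w] | D=[(∅, ∅, [(if0 -4 then 7 else 3) :: PRIM2(mul)])]]
[6] [S=[5] | E={w↦5} | C=∅ | D=[(∅, ∅, [(if0 -4 then 7 else 3) :: PRIM2(mul)])]]
[7] [S=[5] | E=∅ | C=[(if0 -4 then 7 else 3) :: PRIM2(mul)] | D=∅]
[8] [S=[5] | E=∅ | C=[-4 :: SEL :: PRIM2(mul)] | D=∅]
[9] [S=[-4 :: 5] | E=∅ | C=[SEL :: PRIM2(mul)] | D=∅]
[10] [S=[5] | E=∅ | C=[3 :: PRIM2(mul)] | D=∅]
[11] [S=[3 :: 5] | E=∅ | C=[PRIM2(mul)] | D=∅]
[12] [S=[15] | E=∅ | C=∅ | D=∅]
→ final value 15

Answer: 15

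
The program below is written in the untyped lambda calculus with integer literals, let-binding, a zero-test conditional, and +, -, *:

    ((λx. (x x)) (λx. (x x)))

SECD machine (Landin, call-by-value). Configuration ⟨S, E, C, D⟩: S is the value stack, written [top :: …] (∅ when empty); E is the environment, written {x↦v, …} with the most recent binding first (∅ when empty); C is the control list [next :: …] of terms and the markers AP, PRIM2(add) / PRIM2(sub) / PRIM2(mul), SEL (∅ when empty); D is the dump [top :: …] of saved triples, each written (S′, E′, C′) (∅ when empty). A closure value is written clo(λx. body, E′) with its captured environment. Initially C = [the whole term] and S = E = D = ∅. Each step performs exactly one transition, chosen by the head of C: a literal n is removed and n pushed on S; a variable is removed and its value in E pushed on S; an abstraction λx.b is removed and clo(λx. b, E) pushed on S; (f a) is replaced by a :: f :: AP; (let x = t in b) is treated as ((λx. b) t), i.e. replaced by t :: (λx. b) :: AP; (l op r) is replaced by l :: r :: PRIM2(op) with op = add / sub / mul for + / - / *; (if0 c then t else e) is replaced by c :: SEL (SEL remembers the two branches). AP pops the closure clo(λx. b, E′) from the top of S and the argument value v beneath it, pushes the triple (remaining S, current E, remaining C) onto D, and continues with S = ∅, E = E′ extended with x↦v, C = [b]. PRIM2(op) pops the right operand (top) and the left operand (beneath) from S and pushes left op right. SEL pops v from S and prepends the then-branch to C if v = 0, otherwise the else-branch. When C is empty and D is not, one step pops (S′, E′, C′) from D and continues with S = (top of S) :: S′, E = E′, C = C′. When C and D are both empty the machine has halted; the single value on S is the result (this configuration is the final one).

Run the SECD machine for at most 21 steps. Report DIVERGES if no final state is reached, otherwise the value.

Answer: DIVERGES (no final state within 21 steps)

Machine steps:
step 0: ⟨S=∅; E=∅; C=[((λx. (x x)) (λx. (x x)))]; D=∅⟩
step 1: ⟨S=∅; E=∅; C=[(λx. (x x)) :: (λx. (x x)) :: AP]; D=∅⟩
step 2: ⟨S=[clo(λx. (x x), ∅)]; E=∅; C=[(λx. (x x)) :: AP]; D=∅⟩
step 3: ⟨S=[clo(λx. (x x), ∅) :: clo(λx. (x x), ∅)]; E=∅; C=[AP]; D=∅⟩
step 4: ⟨S=∅; E={x↦clo(λx. (x x), ∅)}; C=[(x x)]; D=[(∅, ∅, ∅)]⟩
step 5: ⟨S=∅; E={x↦clo(λx. (x x), ∅)}; C=[x :: x :: AP]; D=[(∅, ∅, ∅)]⟩
step 6: ⟨S=[clo(λx. (x x), ∅)]; E={x↦clo(λx. (x x), ∅)}; C=[x :: AP]; D=[(∅, ∅, ∅)]⟩
step 7: ⟨S=[clo(λx. (x x), ∅) :: clo(λx. (x x), ∅)]; E={x↦clo(λx. (x x), ∅)}; C=[AP]; D=[(∅, ∅, ∅)]⟩
step 8: ⟨S=∅; E={x↦clo(λx. (x x), ∅)}; C=[(x x)]; D=[(∅, {x↦clo(λx. (x x), ∅)}, ∅) :: (∅, ∅, ∅)]⟩
step 9: ⟨S=∅; E={x↦clo(λx. (x x), ∅)}; C=[x :: x :: AP]; D=[(∅, {x↦clo(λx. (x x), ∅)}, ∅) :: (∅, ∅, ∅)]⟩
step 10: ⟨S=[clo(λx. (x x), ∅)]; E={x↦clo(λx. (x x), ∅)}; C=[x :: AP]; D=[(∅, {x↦clo(λx. (x x), ∅)}, ∅) :: (∅, ∅, ∅)]⟩
step 11: ⟨S=[clo(λx. (x x), ∅) :: clo(λx. (x x), ∅)]; E={x↦clo(λx. (x x), ∅)}; C=[AP]; D=[(∅, {x↦clo(λx. (x x), ∅)}, ∅) :: (∅, ∅, ∅)]⟩
step 12: ⟨S=∅; E={x↦clo(λx. (x x), ∅)}; C=[(x x)]; D=[(∅, {x↦clo(λx. (x x), ∅)}, ∅) :: (∅, {x↦clo(λx. (x x), ∅)}, ∅) :: (∅, ∅, ∅)]⟩
step 13: ⟨S=∅; E={x↦clo(λx. (x x), ∅)}; C=[x :: x :: AP]; D=[(∅, {x↦clo(λx. (x x), ∅)}, ∅) :: (∅, {x↦clo(λx. (x x), ∅)}, ∅) :: (∅, ∅, ∅)]⟩
step 14: ⟨S=[clo(λx. (x x), ∅)]; E={x↦clo(λx. (x x), ∅)}; C=[x :: AP]; D=[(∅, {x↦clo(λx. (x x), ∅)}, ∅) :: (∅, {x↦clo(λx. (x x), ∅)}, ∅) :: (∅, ∅, ∅)]⟩
step 15: ⟨S=[clo(λx. (x x), ∅) :: clo(λx. (x x), ∅)]; E={x↦clo(λx. (x x), ∅)}; C=[AP]; D=[(∅, {x↦clo(λx. (x x), ∅)}, ∅) :: (∅, {x↦clo(λx. (x x), ∅)}, ∅) :: (∅, ∅, ∅)]⟩
step 16: ⟨S=∅; E={x↦clo(λx. (x x), ∅)}; C=[(x x)]; D=[(∅, {x↦clo(λx. (x x), ∅)}, ∅) :: (∅, {x↦clo(λx. (x x), ∅)}, ∅) :: (∅, {x↦clo(λx. (x x), ∅)}, ∅) :: (∅, ∅, ∅)]⟩
step 17: ⟨S=∅; E={x↦clo(λx. (x x), ∅)}; C=[x :: x :: AP]; D=[(∅, {x↦clo(λx. (x x), ∅)}, ∅) :: (∅, {x↦clo(λx. (x x), ∅)}, ∅) :: (∅, {x↦clo(λx. (x x), ∅)}, ∅) :: (∅, ∅, ∅)]⟩
step 18: ⟨S=[clo(λx. (x x), ∅)]; E={x↦clo(λx. (x x), ∅)}; C=[x :: AP]; D=[(∅, {x↦clo(λx. (x x), ∅)}, ∅) :: (∅, {x↦clo(λx. (x x), ∅)}, ∅) :: (∅, {x↦clo(λx. (x x), ∅)}, ∅) :: (∅, ∅, ∅)]⟩
step 19: ⟨S=[clo(λx. (x x), ∅) :: clo(λx. (x x), ∅)]; E={x↦clo(λx. (x x), ∅)}; C=[AP]; D=[(∅, {x↦clo(λx. (x x), ∅)}, ∅) :: (∅, {x↦clo(λx. (x x), ∅)}, ∅) :: (∅, {x↦clo(λx. (x x), ∅)}, ∅) :: (∅, ∅, ∅)]⟩
step 20: ⟨S=∅; E={x↦clo(λx. (x x), ∅)}; C=[(x x)]; D=[(∅, {x↦clo(λx. (x x), ∅)}, ∅) :: (∅, {x↦clo(λx. (x x), ∅)}, ∅) :: (∅, {x↦clo(λx. (x x), ∅)}, ∅) :: (∅, {x↦clo(λx. (x x), ∅)}, ∅) :: (∅, ∅, ∅)]⟩
step 21: ⟨S=∅; E={x↦clo(λx. (x x), ∅)}; C=[x :: x :: AP]; D=[(∅, {x↦clo(λx. (x x), ∅)}, ∅) :: (∅, {x↦clo(λx. (x x), ∅)}, ∅) :: (∅, {x↦clo(λx. (x x), ∅)}, ∅) :: (∅, {x↦clo(λx. (x x), ∅)}, ∅) :: (∅, ∅, ∅)]⟩
→ 21 transitions taken and the configuration is still not final: no result within 21 steps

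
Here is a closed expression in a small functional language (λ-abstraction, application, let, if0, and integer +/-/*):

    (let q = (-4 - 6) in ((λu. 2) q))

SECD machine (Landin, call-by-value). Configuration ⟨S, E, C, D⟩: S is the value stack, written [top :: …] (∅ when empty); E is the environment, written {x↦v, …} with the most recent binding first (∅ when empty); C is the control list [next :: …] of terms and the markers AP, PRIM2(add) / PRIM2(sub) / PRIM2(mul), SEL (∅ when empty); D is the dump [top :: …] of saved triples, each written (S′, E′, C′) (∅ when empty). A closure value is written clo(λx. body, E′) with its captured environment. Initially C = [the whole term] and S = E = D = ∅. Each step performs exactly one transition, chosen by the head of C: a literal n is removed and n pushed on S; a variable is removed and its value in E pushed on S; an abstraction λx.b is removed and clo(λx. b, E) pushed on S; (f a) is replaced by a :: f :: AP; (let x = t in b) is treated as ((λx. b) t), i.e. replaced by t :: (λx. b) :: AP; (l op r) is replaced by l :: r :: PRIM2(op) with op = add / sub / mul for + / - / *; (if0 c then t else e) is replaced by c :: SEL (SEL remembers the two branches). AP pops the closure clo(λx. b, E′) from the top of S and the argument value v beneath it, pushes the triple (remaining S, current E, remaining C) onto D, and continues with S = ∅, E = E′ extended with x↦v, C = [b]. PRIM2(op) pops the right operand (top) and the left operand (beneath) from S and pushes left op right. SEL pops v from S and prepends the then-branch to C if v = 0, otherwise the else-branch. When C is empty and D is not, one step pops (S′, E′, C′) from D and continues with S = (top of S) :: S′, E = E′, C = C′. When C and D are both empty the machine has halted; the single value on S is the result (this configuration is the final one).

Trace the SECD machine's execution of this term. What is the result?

Answer: 2

Machine steps:
step 0: [S=∅ | E=∅ | C=[(let q = (-4 - 6) in ((λu. 2) q))] | D=∅]
step 1: [S=∅ | E=∅ | C=[(-4 - 6) :: (λq. ((λu. 2) q)) :: AP] | D=∅]
step 2: [S=∅ | E=∅ | C=[-4 :: 6 :: PRIM2(sub) :: (λq. ((λu. 2) q)) :: AP] | D=∅]
step 3: [S=[-4] | E=∅ | C=[6 :: PRIM2(sub) :: (λq. ((λu. 2) q)) :: AP] | D=∅]
step 4: [S=[6 :: -4] | E=∅ | C=[PRIM2(sub) :: (λq. ((λu. 2) q)) :: AP] | D=∅]
step 5: [S=[-10] | E=∅ | C=[(λq. ((λu. 2) q)) :: AP] | D=∅]
step 6: [S=[clo(λq. ((λu. 2) q), ∅) :: -10] | E=∅ | C=[AP] | D=∅]
step 7: [S=∅ | E={q↦-10} | C=[((λu. 2) q)] | D=[(∅, ∅, ∅)]]
step 8: [S=∅ | E={q↦-10} | C=[q :: (λu. 2) :: AP] | D=[(∅, ∅, ∅)]]
step 9: [S=[-10] | E={q↦-10} | C=[(λu. 2) :: AP] | D=[(∅, ∅, ∅)]]
step 10: [S=[clo(λu. 2, {q↦-10}) :: -10] | E={q↦-10} | C=[AP] | D=[(∅, ∅, ∅)]]
step 11: [S=∅ | E={u↦-10, q↦-10} | C=[2] | D=[(∅, {q↦-10}, ∅) :: (∅, ∅, ∅)]]
step 12: [S=[2] | E={u↦-10, q↦-10} | C=∅ | D=[(∅, {q↦-10}, ∅) :: (∅, ∅, ∅)]]
step 13: [S=[2] | E={q↦-10} | C=∅ | D=[(∅, ∅, ∅)]]
step 14: [S=[2] | E=∅ | C=∅ | D=∅]
→ final value 2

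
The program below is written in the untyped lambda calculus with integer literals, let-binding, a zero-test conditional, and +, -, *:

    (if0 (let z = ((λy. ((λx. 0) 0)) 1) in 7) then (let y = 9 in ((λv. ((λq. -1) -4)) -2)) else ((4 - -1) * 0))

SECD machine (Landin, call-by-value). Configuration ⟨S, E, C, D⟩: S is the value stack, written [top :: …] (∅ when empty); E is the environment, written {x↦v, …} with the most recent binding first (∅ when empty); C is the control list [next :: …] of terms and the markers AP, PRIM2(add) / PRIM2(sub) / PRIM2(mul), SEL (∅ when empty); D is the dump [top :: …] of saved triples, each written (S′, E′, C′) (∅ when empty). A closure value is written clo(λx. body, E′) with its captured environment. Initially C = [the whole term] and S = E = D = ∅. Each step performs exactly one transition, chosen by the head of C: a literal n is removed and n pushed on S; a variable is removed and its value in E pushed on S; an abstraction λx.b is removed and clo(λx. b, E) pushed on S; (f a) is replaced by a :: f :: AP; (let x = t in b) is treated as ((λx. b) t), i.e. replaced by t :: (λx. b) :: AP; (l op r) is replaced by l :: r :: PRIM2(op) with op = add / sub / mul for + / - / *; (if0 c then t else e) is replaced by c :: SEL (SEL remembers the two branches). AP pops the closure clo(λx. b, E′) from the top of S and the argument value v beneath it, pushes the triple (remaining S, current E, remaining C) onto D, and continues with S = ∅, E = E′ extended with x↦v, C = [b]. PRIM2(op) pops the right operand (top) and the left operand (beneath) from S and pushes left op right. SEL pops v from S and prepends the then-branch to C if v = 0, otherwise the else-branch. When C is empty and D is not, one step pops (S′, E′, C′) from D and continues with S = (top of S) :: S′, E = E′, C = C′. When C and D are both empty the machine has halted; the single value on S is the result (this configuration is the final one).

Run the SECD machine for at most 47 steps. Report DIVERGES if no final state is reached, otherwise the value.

Answer: 0

Machine steps:
step 0: <S=∅, E=∅, C=[(if0 (let z = ((λy. ((λx. 0) 0)) 1) in 7) then (let y = 9 in ((λv. ((λq. -1) -4)) -2)) else ((4 - -1) * 0))], D=∅>
step 1: <S=∅, E=∅, C=[(let z = ((λy. ((λx. 0) 0)) 1) in 7) :: SEL], D=∅>
step 2: <S=∅, E=∅, C=[((λy. ((λx. 0) 0)) 1) :: (λz. 7) :: AP :: SEL], D=∅>
step 3: <S=∅, E=∅, C=[1 :: (λy. ((λx. 0) 0)) :: AP :: (λz. 7) :: AP :: SEL], D=∅>
step 4: <S=[1], E=∅, C=[(λy. ((λx. 0) 0)) :: AP :: (λz. 7) :: AP :: SEL], D=∅>
step 5: <S=[clo(λy. ((λx. 0) 0), ∅) :: 1], E=∅, C=[AP :: (λz. 7) :: AP :: SEL], D=∅>
step 6: <S=∅, E={y↦1}, C=[((λx. 0) 0)], D=[(∅, ∅, [(λz. 7) :: AP :: SEL])]>
step 7: <S=∅, E={y↦1}, C=[0 :: (λx. 0) :: AP], D=[(∅, ∅, [(λz. 7) :: AP :: SEL])]>
step 8: <S=[0], E={y↦1}, C=[(λx. 0) :: AP], D=[(∅, ∅, [(λz. 7) :: AP :: SEL])]>
step 9: <S=[clo(λx. 0, {y↦1}) :: 0], E={y↦1}, C=[AP], D=[(∅, ∅, [(λz. 7) :: AP :: SEL])]>
step 10: <S=∅, E={x↦0, y↦1}, C=[0], D=[(∅, {y↦1}, ∅) :: (∅, ∅, [(λz. 7) :: AP :: SEL])]>
step 11: <S=[0], E={x↦0, y↦1}, C=∅, D=[(∅, {y↦1}, ∅) :: (∅, ∅, [(λz. 7) :: AP :: SEL])]>
step 12: <S=[0], E={y↦1}, C=∅, D=[(∅, ∅, [(λz. 7) :: AP :: SEL])]>
step 13: <S=[0], E=∅, C=[(λz. 7) :: AP :: SEL], D=∅>
step 14: <S=[clo(λz. 7, ∅) :: 0], E=∅, C=[AP :: SEL], D=∅>
step 15: <S=∅, E={z↦0}, C=[7], D=[(∅, ∅, [SEL])]>
step 16: <S=[7], E={z↦0}, C=∅, D=[(∅, ∅, [SEL])]>
step 17: <S=[7], E=∅, C=[SEL], D=∅>
step 18: <S=∅, E=∅, C=[((4 - -1) * 0)], D=∅>
step 19: <S=∅, E=∅, C=[(4 - -1) :: 0 :: PRIM2(mul)], D=∅>
step 20: <S=∅, E=∅, C=[4 :: -1 :: PRIM2(sub) :: 0 :: PRIM2(mul)], D=∅>
step 21: <S=[4], E=∅, C=[-1 :: PRIM2(sub) :: 0 :: PRIM2(mul)], D=∅>
step 22: <S=[-1 :: 4], E=∅, C=[PRIM2(sub) :: 0 :: PRIM2(mul)], D=∅>
step 23: <S=[5], E=∅, C=[0 :: PRIM2(mul)], D=∅>
step 24: <S=[0 :: 5], E=∅, C=[PRIM2(mul)], D=∅>
step 25: <S=[0], E=∅, C=∅, D=∅>
→ final value 0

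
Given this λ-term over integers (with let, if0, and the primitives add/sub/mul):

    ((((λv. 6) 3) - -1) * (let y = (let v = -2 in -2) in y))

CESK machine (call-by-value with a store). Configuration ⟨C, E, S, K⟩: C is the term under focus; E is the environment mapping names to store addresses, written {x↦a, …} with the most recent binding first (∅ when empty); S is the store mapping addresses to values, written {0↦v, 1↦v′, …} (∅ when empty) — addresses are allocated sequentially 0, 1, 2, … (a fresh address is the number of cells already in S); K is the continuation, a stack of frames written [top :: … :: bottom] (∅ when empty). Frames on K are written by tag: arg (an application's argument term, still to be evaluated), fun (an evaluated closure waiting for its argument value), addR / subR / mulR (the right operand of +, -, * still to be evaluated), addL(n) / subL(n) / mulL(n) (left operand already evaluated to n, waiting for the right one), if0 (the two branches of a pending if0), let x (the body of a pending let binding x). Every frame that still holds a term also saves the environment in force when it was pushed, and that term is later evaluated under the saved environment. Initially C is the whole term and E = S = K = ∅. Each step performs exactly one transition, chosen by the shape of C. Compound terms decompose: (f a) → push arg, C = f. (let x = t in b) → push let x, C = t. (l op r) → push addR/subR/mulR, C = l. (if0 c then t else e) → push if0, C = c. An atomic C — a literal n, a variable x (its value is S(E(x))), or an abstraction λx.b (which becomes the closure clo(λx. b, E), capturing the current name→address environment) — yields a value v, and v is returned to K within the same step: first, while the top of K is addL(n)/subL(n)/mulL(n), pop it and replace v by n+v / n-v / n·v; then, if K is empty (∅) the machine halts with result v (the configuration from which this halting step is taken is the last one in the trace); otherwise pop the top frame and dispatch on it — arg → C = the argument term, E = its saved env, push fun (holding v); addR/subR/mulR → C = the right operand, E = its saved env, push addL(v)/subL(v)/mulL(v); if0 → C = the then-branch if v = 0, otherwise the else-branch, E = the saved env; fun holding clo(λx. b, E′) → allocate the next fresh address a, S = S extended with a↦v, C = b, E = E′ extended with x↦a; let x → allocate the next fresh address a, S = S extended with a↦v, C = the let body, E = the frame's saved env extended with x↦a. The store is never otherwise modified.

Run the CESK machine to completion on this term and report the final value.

step 0: [C=((((λv. 6) 3) - -1) * (let y = (let v = -2 in -2) in y)) | E=∅ | S=∅ | K=∅]
step 1: [C=(((λv. 6) 3) - -1) | E=∅ | S=∅ | K=[mulR]]
step 2: [C=((λv. 6) 3) | E=∅ | S=∅ | K=[subR :: mulR]]
step 3: [C=(λv. 6) | E=∅ | S=∅ | K=[arg :: subR :: mulR]]
step 4: [C=3 | E=∅ | S=∅ | K=[fun :: subR :: mulR]]
step 5: [C=6 | E={v↦0} | S={0↦3} | K=[subR :: mulR]]
step 6: [C=-1 | E=∅ | S={0↦3} | K=[subL(6) :: mulR]]
step 7: [C=(let y = (let v = -2 in -2) in y) | E=∅ | S={0↦3} | K=[mulL(7)]]
step 8: [C=(let v = -2 in -2) | E=∅ | S={0↦3} | K=[let y :: mulL(7)]]
step 9: [C=-2 | E=∅ | S={0↦3} | K=[let v :: let y :: mulL(7)]]
step 10: [C=-2 | E={v↦1} | S={0↦3, 1↦-2} | K=[let y :: mulL(7)]]
step 11: [C=y | E={y↦2} | S={0↦3, 1↦-2, 2↦-2} | K=[mulL(7)]]
→ final value -14

Answer: -14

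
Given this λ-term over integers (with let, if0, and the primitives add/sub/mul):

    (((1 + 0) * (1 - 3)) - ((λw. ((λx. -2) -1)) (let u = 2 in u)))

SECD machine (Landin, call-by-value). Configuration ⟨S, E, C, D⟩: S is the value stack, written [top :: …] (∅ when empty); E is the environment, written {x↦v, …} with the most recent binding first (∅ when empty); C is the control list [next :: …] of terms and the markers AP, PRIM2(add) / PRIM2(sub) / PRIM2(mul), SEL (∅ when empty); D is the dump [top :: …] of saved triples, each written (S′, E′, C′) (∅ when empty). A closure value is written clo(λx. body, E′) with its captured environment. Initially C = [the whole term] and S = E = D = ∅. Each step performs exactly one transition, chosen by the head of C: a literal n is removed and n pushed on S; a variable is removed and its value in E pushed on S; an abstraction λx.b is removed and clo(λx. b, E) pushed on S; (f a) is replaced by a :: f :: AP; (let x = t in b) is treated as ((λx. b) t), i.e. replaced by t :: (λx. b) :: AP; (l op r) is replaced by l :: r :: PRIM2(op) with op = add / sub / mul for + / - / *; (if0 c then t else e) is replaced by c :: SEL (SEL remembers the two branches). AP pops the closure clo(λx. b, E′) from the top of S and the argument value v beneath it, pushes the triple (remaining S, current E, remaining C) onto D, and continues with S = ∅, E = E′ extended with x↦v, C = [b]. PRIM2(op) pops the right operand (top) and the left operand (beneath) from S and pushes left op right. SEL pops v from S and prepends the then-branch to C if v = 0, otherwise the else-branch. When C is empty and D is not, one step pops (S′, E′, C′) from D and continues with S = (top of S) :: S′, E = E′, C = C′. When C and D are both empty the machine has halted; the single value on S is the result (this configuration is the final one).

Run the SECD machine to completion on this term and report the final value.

Answer: 0

Execution trace:
0. <S=∅, E=∅, C=[(((1 + 0) * (1 - 3)) - ((λw. ((λx. -2) -1)) (let u = 2 in u)))], D=∅>
1. <S=∅, E=∅, C=[((1 + 0) * (1 - 3)) :: ((λw. ((λx. -2) -1)) (let u = 2 in u)) :: PRIM2(sub)], D=∅>
2. <S=∅, E=∅, C=[(1 + 0) :: (1 - 3) :: PRIM2(mul) :: ((λw. ((λx. -2) -1)) (let u = 2 in u)) :: PRIM2(sub)], D=∅>
3. <S=∅, E=∅, C=[1 :: 0 :: PRIM2(add) :: (1 - 3) :: PRIM2(mul) :: ((λw. ((λx. -2) -1)) (let u = 2 in u)) :: PRIM2(sub)], D=∅>
4. <S=[1], E=∅, C=[0 :: PRIM2(add) :: (1 - 3) :: PRIM2(mul) :: ((λw. ((λx. -2) -1)) (let u = 2 in u)) :: PRIM2(sub)], D=∅>
5. <S=[0 :: 1], E=∅, C=[PRIM2(add) :: (1 - 3) :: PRIM2(mul) :: ((λw. ((λx. -2) -1)) (let u = 2 in u)) :: PRIM2(sub)], D=∅>
6. <S=[1], E=∅, C=[(1 - 3) :: PRIM2(mul) :: ((λw. ((λx. -2) -1)) (let u = 2 in u)) :: PRIM2(sub)], D=∅>
7. <S=[1], E=∅, C=[1 :: 3 :: PRIM2(sub) :: PRIM2(mul) :: ((λw. ((λx. -2) -1)) (let u = 2 in u)) :: PRIM2(sub)], D=∅>
8. <S=[1 :: 1], E=∅, C=[3 :: PRIM2(sub) :: PRIM2(mul) :: ((λw. ((λx. -2) -1)) (let u = 2 in u)) :: PRIM2(sub)], D=∅>
9. <S=[3 :: 1 :: 1], E=∅, C=[PRIM2(sub) :: PRIM2(mul) :: ((λw. ((λx. -2) -1)) (let u = 2 in u)) :: PRIM2(sub)], D=∅>
10. <S=[-2 :: 1], E=∅, C=[PRIM2(mul) :: ((λw. ((λx. -2) -1)) (let u = 2 in u)) :: PRIM2(sub)], D=∅>
11. <S=[-2], E=∅, C=[((λw. ((λx. -2) -1)) (let u = 2 in u)) :: PRIM2(sub)], D=∅>
12. <S=[-2], E=∅, C=[(let u = 2 in u) :: (λw. ((λx. -2) -1)) :: AP :: PRIM2(sub)], D=∅>
13. <S=[-2], E=∅, C=[2 :: (λu. u) :: AP :: (λw. ((λx. -2) -1)) :: AP :: PRIM2(sub)], D=∅>
14. <S=[2 :: -2], E=∅, C=[(λu. u) :: AP :: (λw. ((λx. -2) -1)) :: AP :: PRIM2(sub)], D=∅>
15. <S=[clo(λu. u, ∅) :: 2 :: -2], E=∅, C=[AP :: (λw. ((λx. -2) -1)) :: AP :: PRIM2(sub)], D=∅>
16. <S=∅, E={u↦2}, C=[u], D=[([-2], ∅, [(λw. ((λx. -2) -1)) :: AP :: PRIM2(sub)])]>
17. <S=[2], E={u↦2}, C=∅, D=[([-2], ∅, [(λw. ((λx. -2) -1)) :: AP :: PRIM2(sub)])]>
18. <S=[2 :: -2], E=∅, C=[(λw. ((λx. -2) -1)) :: AP :: PRIM2(sub)], D=∅>
19. <S=[clo(λw. ((λx. -2) -1), ∅) :: 2 :: -2], E=∅, C=[AP :: PRIM2(sub)], D=∅>
20. <S=∅, E={w↦2}, C=[((λx. -2) -1)], D=[([-2], ∅, [PRIM2(sub)])]>
21. <S=∅, E={w↦2}, C=[-1 :: (λx. -2) :: AP], D=[([-2], ∅, [PRIM2(sub)])]>
22. <S=[-1], E={w↦2}, C=[(λx. -2) :: AP], D=[([-2], ∅, [PRIM2(sub)])]>
23. <S=[clo(λx. -2, {w↦2}) :: -1], E={w↦2}, C=[AP], D=[([-2], ∅, [PRIM2(sub)])]>
24. <S=∅, E={x↦-1, w↦2}, C=[-2], D=[(∅, {w↦2}, ∅) :: ([-2], ∅, [PRIM2(sub)])]>
25. <S=[-2], E={x↦-1, w↦2}, C=∅, D=[(∅, {w↦2}, ∅) :: ([-2], ∅, [PRIM2(sub)])]>
26. <S=[-2], E={w↦2}, C=∅, D=[([-2], ∅, [PRIM2(sub)])]>
27. <S=[-2 :: -2], E=∅, C=[PRIM2(sub)], D=∅>
28. <S=[0], E=∅, C=∅, D=∅>
→ final value 0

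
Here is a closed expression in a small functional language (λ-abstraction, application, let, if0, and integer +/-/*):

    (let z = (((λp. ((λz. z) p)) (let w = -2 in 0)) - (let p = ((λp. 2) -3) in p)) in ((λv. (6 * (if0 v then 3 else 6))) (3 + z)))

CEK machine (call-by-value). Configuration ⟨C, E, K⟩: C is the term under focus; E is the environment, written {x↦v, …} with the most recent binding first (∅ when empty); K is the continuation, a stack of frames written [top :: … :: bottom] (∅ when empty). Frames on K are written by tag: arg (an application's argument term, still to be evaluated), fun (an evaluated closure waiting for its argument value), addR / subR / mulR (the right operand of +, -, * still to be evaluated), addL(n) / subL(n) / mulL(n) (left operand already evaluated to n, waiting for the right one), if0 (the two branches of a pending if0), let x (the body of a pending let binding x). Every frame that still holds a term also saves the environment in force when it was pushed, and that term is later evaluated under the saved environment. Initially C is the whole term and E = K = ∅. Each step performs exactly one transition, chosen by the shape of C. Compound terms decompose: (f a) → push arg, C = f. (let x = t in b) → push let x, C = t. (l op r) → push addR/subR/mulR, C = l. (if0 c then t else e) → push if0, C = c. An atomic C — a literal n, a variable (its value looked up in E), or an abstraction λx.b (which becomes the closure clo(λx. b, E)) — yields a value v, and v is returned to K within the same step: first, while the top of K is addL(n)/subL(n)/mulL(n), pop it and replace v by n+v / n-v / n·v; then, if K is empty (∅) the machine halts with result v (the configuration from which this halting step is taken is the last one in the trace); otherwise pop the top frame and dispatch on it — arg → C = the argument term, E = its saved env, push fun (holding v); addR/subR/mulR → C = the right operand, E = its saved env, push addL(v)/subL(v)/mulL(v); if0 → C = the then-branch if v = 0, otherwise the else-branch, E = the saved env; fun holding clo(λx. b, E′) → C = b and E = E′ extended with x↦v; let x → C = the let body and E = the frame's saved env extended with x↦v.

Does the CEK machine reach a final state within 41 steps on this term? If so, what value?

0. <C=(let z = (((λp. ((λz. z) p)) (let w = -2 in 0)) - (let p = ((λp. 2) -3) in p)) in ((λv. (6 * (if0 v then 3 else 6))) (3 + z))), E=∅, K=∅>
1. <C=(((λp. ((λz. z) p)) (let w = -2 in 0)) - (let p = ((λp. 2) -3) in p)), E=∅, K=[let z]>
2. <C=((λp. ((λz. z) p)) (let w = -2 in 0)), E=∅, K=[subR :: let z]>
3. <C=(λp. ((λz. z) p)), E=∅, K=[arg :: subR :: let z]>
4. <C=(let w = -2 in 0), E=∅, K=[fun :: subR :: let z]>
5. <C=-2, E=∅, K=[let w :: fun :: subR :: let z]>
6. <C=0, E={w↦-2}, K=[fun :: subR :: let z]>
7. <C=((λz. z) p), E={p↦0}, K=[subR :: let z]>
8. <C=(λz. z), E={p↦0}, K=[arg :: subR :: let z]>
9. <C=p, E={p↦0}, K=[fun :: subR :: let z]>
10. <C=z, E={z↦0, p↦0}, K=[subR :: let z]>
11. <C=(let p = ((λp. 2) -3) in p), E=∅, K=[subL(0) :: let z]>
12. <C=((λp. 2) -3), E=∅, K=[let p :: subL(0) :: let z]>
13. <C=(λp. 2), E=∅, K=[arg :: let p :: subL(0) :: let z]>
14. <C=-3, E=∅, K=[fun :: let p :: subL(0) :: let z]>
15. <C=2, E={p↦-3}, K=[let p :: subL(0) :: let z]>
16. <C=p, E={p↦2}, K=[subL(0) :: let z]>
17. <C=((λv. (6 * (if0 v then 3 else 6))) (3 + z)), E={z↦-2}, K=∅>
18. <C=(λv. (6 * (if0 v then 3 else 6))), E={z↦-2}, K=[arg]>
19. <C=(3 + z), E={z↦-2}, K=[fun]>
20. <C=3, E={z↦-2}, K=[addR :: fun]>
21. <C=z, E={z↦-2}, K=[addL(3) :: fun]>
22. <C=(6 * (if0 v then 3 else 6)), E={v↦1, z↦-2}, K=∅>
23. <C=6, E={v↦1, z↦-2}, K=[mulR]>
24. <C=(if0 v then 3 else 6), E={v↦1, z↦-2}, K=[mulL(6)]>
25. <C=v, E={v↦1, z↦-2}, K=[if0 :: mulL(6)]>
26. <C=6, E={v↦1, z↦-2}, K=[mulL(6)]>
→ final value 36

Answer: 36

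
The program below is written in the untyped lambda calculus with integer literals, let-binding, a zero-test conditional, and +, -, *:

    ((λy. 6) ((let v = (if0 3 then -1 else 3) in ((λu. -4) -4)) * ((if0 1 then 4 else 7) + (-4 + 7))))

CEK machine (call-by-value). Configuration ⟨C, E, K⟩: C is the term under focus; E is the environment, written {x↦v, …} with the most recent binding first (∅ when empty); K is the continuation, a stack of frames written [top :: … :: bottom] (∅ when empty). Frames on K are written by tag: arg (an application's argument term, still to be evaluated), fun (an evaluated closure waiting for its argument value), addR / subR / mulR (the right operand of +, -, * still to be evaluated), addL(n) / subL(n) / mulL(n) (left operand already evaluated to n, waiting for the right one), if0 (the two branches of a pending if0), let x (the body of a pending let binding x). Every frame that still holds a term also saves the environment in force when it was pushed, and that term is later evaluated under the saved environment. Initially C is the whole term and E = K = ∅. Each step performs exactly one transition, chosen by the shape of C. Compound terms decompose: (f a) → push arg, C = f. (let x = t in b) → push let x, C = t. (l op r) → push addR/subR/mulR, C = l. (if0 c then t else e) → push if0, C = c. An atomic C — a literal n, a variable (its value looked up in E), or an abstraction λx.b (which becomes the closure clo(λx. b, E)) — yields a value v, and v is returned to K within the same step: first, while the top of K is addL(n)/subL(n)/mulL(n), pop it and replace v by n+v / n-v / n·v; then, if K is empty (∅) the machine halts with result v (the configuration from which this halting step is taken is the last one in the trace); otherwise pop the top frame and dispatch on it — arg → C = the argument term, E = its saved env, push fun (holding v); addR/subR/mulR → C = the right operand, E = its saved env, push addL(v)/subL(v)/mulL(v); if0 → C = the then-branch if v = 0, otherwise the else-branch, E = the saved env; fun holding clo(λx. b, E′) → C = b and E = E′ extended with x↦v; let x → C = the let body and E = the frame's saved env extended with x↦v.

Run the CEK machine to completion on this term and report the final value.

[0] [C=((λy. 6) ((let v = (if0 3 then -1 else 3) in ((λu. -4) -4)) * ((if0 1 then 4 else 7) + (-4 + 7)))) | E=∅ | K=∅]
[1] [C=(λy. 6) | E=∅ | K=[arg]]
[2] [C=((let v = (if0 3 then -1 else 3) in ((λu. -4) -4)) * ((if0 1 then 4 else 7) + (-4 + 7))) | E=∅ | K=[fun]]
[3] [C=(let v = (if0 3 then -1 else 3) in ((λu. -4) -4)) | E=∅ | K=[mulR :: fun]]
[4] [C=(if0 3 then -1 else 3) | E=∅ | K=[let v :: mulR :: fun]]
[5] [C=3 | E=∅ | K=[if0 :: let v :: mulR :: fun]]
[6] [C=3 | E=∅ | K=[let v :: mulR :: fun]]
[7] [C=((λu. -4) -4) | E={v↦3} | K=[mulR :: fun]]
[8] [C=(λu. -4) | E={v↦3} | K=[arg :: mulR :: fun]]
[9] [C=-4 | E={v↦3} | K=[fun :: mulR :: fun]]
[10] [C=-4 | E={u↦-4, v↦3} | K=[mulR :: fun]]
[11] [C=((if0 1 then 4 else 7) + (-4 + 7)) | E=∅ | K=[mulL(-4) :: fun]]
[12] [C=(if0 1 then 4 else 7) | E=∅ | K=[addR :: mulL(-4) :: fun]]
[13] [C=1 | E=∅ | K=[if0 :: addR :: mulL(-4) :: fun]]
[14] [C=7 | E=∅ | K=[addR :: mulL(-4) :: fun]]
[15] [C=(-4 + 7) | E=∅ | K=[addL(7) :: mulL(-4) :: fun]]
[16] [C=-4 | E=∅ | K=[addR :: addL(7) :: mulL(-4) :: fun]]
[17] [C=7 | E=∅ | K=[addL(-4) :: addL(7) :: mulL(-4) :: fun]]
[18] [C=6 | E={y↦-40} | K=∅]
→ final value 6

Answer: 6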